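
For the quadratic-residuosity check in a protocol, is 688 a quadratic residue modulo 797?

Factor out 2: 688 = 2^4·43. Since 797 ≡ 5 (mod 8), (2|797) = -1, and (2|797)^4 = +1. Now have (43|797).
797 ≡ 1 (mod 4), so quadratic reciprocity gives (43|797) = (797|43). Reduce: 797 ≡ 23 (mod 43). Now have (23|43).
Both 23 ≡ 3 and 43 ≡ 3 (mod 4), so reciprocity gives (23|43) = -(43|23). Reduce: 43 ≡ 20 (mod 23). Now have -(20|23).
Factor out 2: 20 = 2^2·5. Since 23 ≡ 7 (mod 8), (2|23) = +1, and (2|23)^2 = +1. Now have -(5|23).
5 ≡ 1 (mod 4), so quadratic reciprocity gives (5|23) = (23|5). Reduce: 23 ≡ 3 (mod 5). Now have -(3|5).
5 ≡ 1 (mod 4), so quadratic reciprocity gives (3|5) = (5|3). Reduce: 5 ≡ 2 (mod 3). Now have -(2|3).
Factor out 2: 2 = 2. Since 3 ≡ 3 (mod 8), (2|3) = -1. Now have (1|3).
(1|3) = 1. Collecting the sign factors: 1.
(688|797) = 1, and 797 is prime, so 688 is a quadratic residue mod 797.

yes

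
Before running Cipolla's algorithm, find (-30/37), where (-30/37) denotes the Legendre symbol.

1

(-30/37)
  = (30/37)    [37 ≡ 1 mod 4 ⇒ (-1/37) = +1]
  = -(15/37)    [37 ≡ 5 mod 8 ⇒ (2/37) = -1]
  = -(37/15)    [QR: 37 ≡ 1 mod 4, sign kept]
  = -(7/15)    [37 ≡ 7 mod 15]
  = (15/7)    [QR: both ≡ 3 mod 4, sign flips]
  = (1/7)    [15 ≡ 1 mod 7]
  = 1    [(1/7) = 1]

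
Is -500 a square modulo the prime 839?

no

(-500/839)
  = -(500/839)    [839 ≡ 3 mod 4 ⇒ (-1/839) = -1]
  = -(125/839)    [839 ≡ 7 mod 8 ⇒ (2/839)^2 = +1]
  = -(839/125)    [QR: 125 ≡ 1 mod 4, sign kept]
  = -(89/125)    [839 ≡ 89 mod 125]
  = -(125/89)    [QR: 89 ≡ 1 mod 4, sign kept]
  = -(36/89)    [125 ≡ 36 mod 89]
  = -(9/89)    [89 ≡ 1 mod 8 ⇒ (2/89)^2 = +1]
  = -(89/9)    [QR: 9 ≡ 1 mod 4, sign kept]
  = -(8/9)    [89 ≡ 8 mod 9]
  = -(1/9)    [9 ≡ 1 mod 8 ⇒ (2/9)^3 = +1]
  = -1    [(1/9) = 1]
The Legendre symbol is -1, so x^2 ≡ -500 (mod 839) has no solution.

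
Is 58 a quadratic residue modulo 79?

(58|79)
  = (29|79)    [79 ≡ 7 mod 8 ⇒ (2|79) = +1]
  = (79|29)    [QR: 29 ≡ 1 mod 4, sign kept]
  = (21|29)    [79 ≡ 21 mod 29]
  = (29|21)    [QR: 21 ≡ 1 mod 4, sign kept]
  = (8|21)    [29 ≡ 8 mod 21]
  = -(1|21)    [21 ≡ 5 mod 8 ⇒ (2|21)^3 = -1]
  = -1    [(1|21) = 1]
The Legendre symbol is -1, so x^2 ≡ 58 (mod 79) has no solution.

no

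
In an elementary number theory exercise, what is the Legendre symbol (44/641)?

Factor out 2: 44 = 2^2·11. Since 641 ≡ 1 (mod 8), (2/641) = +1, and (2/641)^2 = +1. Now have (11/641).
641 ≡ 1 (mod 4), so quadratic reciprocity gives (11/641) = (641/11). Reduce: 641 ≡ 3 (mod 11). Now have (3/11).
Both 3 ≡ 3 and 11 ≡ 3 (mod 4), so reciprocity gives (3/11) = -(11/3). Reduce: 11 ≡ 2 (mod 3). Now have -(2/3).
Factor out 2: 2 = 2. Since 3 ≡ 3 (mod 8), (2/3) = -1. Now have (1/3).
(1/3) = 1. Collecting the sign factors: 1.

1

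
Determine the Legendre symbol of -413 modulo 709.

1

(-413/709)
  = (296/709)    [-413 ≡ 296 mod 709]
  = -(37/709)    [709 ≡ 5 mod 8 ⇒ (2/709)^3 = -1]
  = -(709/37)    [QR: 37 ≡ 1 mod 4, sign kept]
  = -(6/37)    [709 ≡ 6 mod 37]
  = (3/37)    [37 ≡ 5 mod 8 ⇒ (2/37) = -1]
  = (37/3)    [QR: 37 ≡ 1 mod 4, sign kept]
  = (1/3)    [37 ≡ 1 mod 3]
  = 1    [(1/3) = 1]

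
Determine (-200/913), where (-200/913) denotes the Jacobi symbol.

(-200/913)
  = (200/913)    [913 ≡ 1 mod 4 ⇒ (-1/913) = +1]
  = (25/913)    [913 ≡ 1 mod 8 ⇒ (2/913)^3 = +1]
  = (913/25)    [QR: 25 ≡ 1 mod 4, sign kept]
  = (13/25)    [913 ≡ 13 mod 25]
  = (25/13)    [QR: 13 ≡ 1 mod 4, sign kept]
  = (12/13)    [25 ≡ 12 mod 13]
  = (3/13)    [13 ≡ 5 mod 8 ⇒ (2/13)^2 = +1]
  = (13/3)    [QR: 13 ≡ 1 mod 4, sign kept]
  = (1/3)    [13 ≡ 1 mod 3]
  = 1    [(1/3) = 1]

1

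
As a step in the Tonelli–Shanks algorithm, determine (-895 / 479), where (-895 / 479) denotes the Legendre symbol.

1

(-895 / 479)
  = (63 / 479)    [-895 ≡ 63 mod 479]
  = -(479 / 63)    [QR: both ≡ 3 mod 4, sign flips]
  = -(38 / 63)    [479 ≡ 38 mod 63]
  = -(19 / 63)    [63 ≡ 7 mod 8 ⇒ (2 / 63) = +1]
  = (63 / 19)    [QR: both ≡ 3 mod 4, sign flips]
  = (6 / 19)    [63 ≡ 6 mod 19]
  = -(3 / 19)    [19 ≡ 3 mod 8 ⇒ (2 / 19) = -1]
  = (19 / 3)    [QR: both ≡ 3 mod 4, sign flips]
  = (1 / 3)    [19 ≡ 1 mod 3]
  = 1    [(1 / 3) = 1]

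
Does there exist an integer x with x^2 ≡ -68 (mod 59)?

(-68|59)
  = -(68|59)    [59 ≡ 3 mod 4 ⇒ (-1|59) = -1]
  = -(9|59)    [68 ≡ 9 mod 59]
  = -(59|9)    [QR: 9 ≡ 1 mod 4, sign kept]
  = -(5|9)    [59 ≡ 5 mod 9]
  = -(9|5)    [QR: 5 ≡ 1 mod 4, sign kept]
  = -(4|5)    [9 ≡ 4 mod 5]
  = -(1|5)    [5 ≡ 5 mod 8 ⇒ (2|5)^2 = +1]
  = -1    [(1|5) = 1]
The Legendre symbol is -1, so x^2 ≡ -68 (mod 59) has no solution.

no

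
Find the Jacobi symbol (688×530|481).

By multiplicativity, (688·530|481) = (688|481)·(530|481).
First factor (688|481):
(688|481)
  = (207|481)    [688 ≡ 207 mod 481]
  = (481|207)    [QR: 481 ≡ 1 mod 4, sign kept]
  = (67|207)    [481 ≡ 67 mod 207]
  = -(207|67)    [QR: both ≡ 3 mod 4, sign flips]
  = -(6|67)    [207 ≡ 6 mod 67]
  = (3|67)    [67 ≡ 3 mod 8 ⇒ (2|67) = -1]
  = -(67|3)    [QR: both ≡ 3 mod 4, sign flips]
  = -(1|3)    [67 ≡ 1 mod 3]
  = -1    [(1|3) = 1]
Second factor (530|481):
(530|481)
  = (49|481)    [530 ≡ 49 mod 481]
  = (481|49)    [QR: 49 ≡ 1 mod 4, sign kept]
  = (40|49)    [481 ≡ 40 mod 49]
  = (5|49)    [49 ≡ 1 mod 8 ⇒ (2|49)^3 = +1]
  = (49|5)    [QR: 5 ≡ 1 mod 4, sign kept]
  = (4|5)    [49 ≡ 4 mod 5]
  = (1|5)    [5 ≡ 5 mod 8 ⇒ (2|5)^2 = +1]
  = 1    [(1|5) = 1]
Product: (-1)·(1) = -1.

-1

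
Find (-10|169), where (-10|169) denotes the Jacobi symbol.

1

Pull out -1: (-10|169) = (-1|169)·(10|169). Since 169 ≡ 1 (mod 4), (-1|169) = +1. Now have (10|169).
Factor out 2: 10 = 2·5. Since 169 ≡ 1 (mod 8), (2|169) = +1. Now have (5|169).
5 ≡ 1 (mod 4), so quadratic reciprocity gives (5|169) = (169|5). Reduce: 169 ≡ 4 (mod 5). Now have (4|5).
Factor out 2: 4 = 2^2. Since 5 ≡ 5 (mod 8), (2|5) = -1, and (2|5)^2 = +1. Now have (1|5).
(1|5) = 1. Collecting the sign factors: 1.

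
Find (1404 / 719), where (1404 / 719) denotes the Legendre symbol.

1

(1404 / 719)
  = (685 / 719)    [1404 ≡ 685 mod 719]
  = (719 / 685)    [QR: 685 ≡ 1 mod 4, sign kept]
  = (34 / 685)    [719 ≡ 34 mod 685]
  = -(17 / 685)    [685 ≡ 5 mod 8 ⇒ (2 / 685) = -1]
  = -(685 / 17)    [QR: 17 ≡ 1 mod 4, sign kept]
  = -(5 / 17)    [685 ≡ 5 mod 17]
  = -(17 / 5)    [QR: 5 ≡ 1 mod 4, sign kept]
  = -(2 / 5)    [17 ≡ 2 mod 5]
  = (1 / 5)    [5 ≡ 5 mod 8 ⇒ (2 / 5) = -1]
  = 1    [(1 / 5) = 1]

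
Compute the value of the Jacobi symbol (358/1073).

-1

(358/1073)
  = (179/1073)    [1073 ≡ 1 mod 8 ⇒ (2/1073) = +1]
  = (1073/179)    [QR: 1073 ≡ 1 mod 4, sign kept]
  = (178/179)    [1073 ≡ 178 mod 179]
  = -(89/179)    [179 ≡ 3 mod 8 ⇒ (2/179) = -1]
  = -(179/89)    [QR: 89 ≡ 1 mod 4, sign kept]
  = -(1/89)    [179 ≡ 1 mod 89]
  = -1    [(1/89) = 1]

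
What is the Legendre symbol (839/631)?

(839/631)
  = (208/631)    [839 ≡ 208 mod 631]
  = (13/631)    [631 ≡ 7 mod 8 ⇒ (2/631)^4 = +1]
  = (631/13)    [QR: 13 ≡ 1 mod 4, sign kept]
  = (7/13)    [631 ≡ 7 mod 13]
  = (13/7)    [QR: 13 ≡ 1 mod 4, sign kept]
  = (6/7)    [13 ≡ 6 mod 7]
  = (3/7)    [7 ≡ 7 mod 8 ⇒ (2/7) = +1]
  = -(7/3)    [QR: both ≡ 3 mod 4, sign flips]
  = -(1/3)    [7 ≡ 1 mod 3]
  = -1    [(1/3) = 1]

-1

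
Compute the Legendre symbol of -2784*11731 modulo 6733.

By multiplicativity, (-2784·11731/6733) = (-2784/6733)·(11731/6733).
First factor (-2784/6733):
Reduce the numerator: -2784 ≡ 3949 (mod 6733), so (-2784/6733) = (3949/6733).
3949 ≡ 1 (mod 4), so quadratic reciprocity gives (3949/6733) = (6733/3949). Reduce: 6733 ≡ 2784 (mod 3949). Now have (2784/3949).
Factor out 2: 2784 = 2^5·87. Since 3949 ≡ 5 (mod 8), (2/3949) = -1, and (2/3949)^5 = -1. Now have -(87/3949).
3949 ≡ 1 (mod 4), so quadratic reciprocity gives (87/3949) = (3949/87). Reduce: 3949 ≡ 34 (mod 87). Now have -(34/87).
Factor out 2: 34 = 2·17. Since 87 ≡ 7 (mod 8), (2/87) = +1. Now have -(17/87).
17 ≡ 1 (mod 4), so quadratic reciprocity gives (17/87) = (87/17). Reduce: 87 ≡ 2 (mod 17). Now have -(2/17).
Factor out 2: 2 = 2. Since 17 ≡ 1 (mod 8), (2/17) = +1. Now have -(1/17).
(1/17) = 1. Collecting the sign factors: -1.
Second factor (11731/6733):
Reduce the numerator: 11731 ≡ 4998 (mod 6733), so (11731/6733) = (4998/6733).
Factor out 2: 4998 = 2·2499. Since 6733 ≡ 5 (mod 8), (2/6733) = -1. Now have -(2499/6733).
6733 ≡ 1 (mod 4), so quadratic reciprocity gives (2499/6733) = (6733/2499). Reduce: 6733 ≡ 1735 (mod 2499). Now have -(1735/2499).
Both 1735 ≡ 3 and 2499 ≡ 3 (mod 4), so reciprocity gives (1735/2499) = -(2499/1735). Reduce: 2499 ≡ 764 (mod 1735). Now have (764/1735).
Factor out 2: 764 = 2^2·191. Since 1735 ≡ 7 (mod 8), (2/1735) = +1, and (2/1735)^2 = +1. Now have (191/1735).
Both 191 ≡ 3 and 1735 ≡ 3 (mod 4), so reciprocity gives (191/1735) = -(1735/191). Reduce: 1735 ≡ 16 (mod 191). Now have -(16/191).
Factor out 2: 16 = 2^4. Since 191 ≡ 7 (mod 8), (2/191) = +1, and (2/191)^4 = +1. Now have -(1/191).
(1/191) = 1. Collecting the sign factors: -1.
Product: (-1)·(-1) = 1.

1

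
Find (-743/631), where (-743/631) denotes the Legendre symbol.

1

Reduce the numerator: -743 ≡ 519 (mod 631), so (-743/631) = (519/631).
Both 519 ≡ 3 and 631 ≡ 3 (mod 4), so reciprocity gives (519/631) = -(631/519). Reduce: 631 ≡ 112 (mod 519). Now have -(112/519).
Factor out 2: 112 = 2^4·7. Since 519 ≡ 7 (mod 8), (2/519) = +1, and (2/519)^4 = +1. Now have -(7/519).
Both 7 ≡ 3 and 519 ≡ 3 (mod 4), so reciprocity gives (7/519) = -(519/7). Reduce: 519 ≡ 1 (mod 7). Now have (1/7).
(1/7) = 1. Collecting the sign factors: 1.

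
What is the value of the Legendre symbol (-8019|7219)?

1

Reduce the numerator: -8019 ≡ 6419 (mod 7219), so (-8019|7219) = (6419|7219).
Both 6419 ≡ 3 and 7219 ≡ 3 (mod 4), so reciprocity gives (6419|7219) = -(7219|6419). Reduce: 7219 ≡ 800 (mod 6419). Now have -(800|6419).
Factor out 2: 800 = 2^5·25. Since 6419 ≡ 3 (mod 8), (2|6419) = -1, and (2|6419)^5 = -1. Now have (25|6419).
25 ≡ 1 (mod 4), so quadratic reciprocity gives (25|6419) = (6419|25). Reduce: 6419 ≡ 19 (mod 25). Now have (19|25).
25 ≡ 1 (mod 4), so quadratic reciprocity gives (19|25) = (25|19). Reduce: 25 ≡ 6 (mod 19). Now have (6|19).
Factor out 2: 6 = 2·3. Since 19 ≡ 3 (mod 8), (2|19) = -1. Now have -(3|19).
Both 3 ≡ 3 and 19 ≡ 3 (mod 4), so reciprocity gives (3|19) = -(19|3). Reduce: 19 ≡ 1 (mod 3). Now have (1|3).
(1|3) = 1. Collecting the sign factors: 1.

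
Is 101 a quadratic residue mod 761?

yes

101 ≡ 1 (mod 4), so quadratic reciprocity gives (101/761) = (761/101). Reduce: 761 ≡ 54 (mod 101). Now have (54/101).
Factor out 2: 54 = 2·27. Since 101 ≡ 5 (mod 8), (2/101) = -1. Now have -(27/101).
101 ≡ 1 (mod 4), so quadratic reciprocity gives (27/101) = (101/27). Reduce: 101 ≡ 20 (mod 27). Now have -(20/27).
Factor out 2: 20 = 2^2·5. Since 27 ≡ 3 (mod 8), (2/27) = -1, and (2/27)^2 = +1. Now have -(5/27).
5 ≡ 1 (mod 4), so quadratic reciprocity gives (5/27) = (27/5). Reduce: 27 ≡ 2 (mod 5). Now have -(2/5).
Factor out 2: 2 = 2. Since 5 ≡ 5 (mod 8), (2/5) = -1. Now have (1/5).
(1/5) = 1. Collecting the sign factors: 1.
(101/761) = 1, and 761 is prime, so 101 is a quadratic residue mod 761.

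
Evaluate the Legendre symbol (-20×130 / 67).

-1

By multiplicativity, (-20·130 / 67) = (-20 / 67)·(130 / 67).
First factor (-20 / 67):
(-20 / 67)
  = (47 / 67)    [-20 ≡ 47 mod 67]
  = -(67 / 47)    [QR: both ≡ 3 mod 4, sign flips]
  = -(20 / 47)    [67 ≡ 20 mod 47]
  = -(5 / 47)    [47 ≡ 7 mod 8 ⇒ (2 / 47)^2 = +1]
  = -(47 / 5)    [QR: 5 ≡ 1 mod 4, sign kept]
  = -(2 / 5)    [47 ≡ 2 mod 5]
  = (1 / 5)    [5 ≡ 5 mod 8 ⇒ (2 / 5) = -1]
  = 1    [(1 / 5) = 1]
Second factor (130 / 67):
(130 / 67)
  = (63 / 67)    [130 ≡ 63 mod 67]
  = -(67 / 63)    [QR: both ≡ 3 mod 4, sign flips]
  = -(4 / 63)    [67 ≡ 4 mod 63]
  = -(1 / 63)    [63 ≡ 7 mod 8 ⇒ (2 / 63)^2 = +1]
  = -1    [(1 / 63) = 1]
Product: (1)·(-1) = -1.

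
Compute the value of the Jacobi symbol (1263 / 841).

(1263 / 841)
  = (422 / 841)    [1263 ≡ 422 mod 841]
  = (211 / 841)    [841 ≡ 1 mod 8 ⇒ (2 / 841) = +1]
  = (841 / 211)    [QR: 841 ≡ 1 mod 4, sign kept]
  = (208 / 211)    [841 ≡ 208 mod 211]
  = (13 / 211)    [211 ≡ 3 mod 8 ⇒ (2 / 211)^4 = +1]
  = (211 / 13)    [QR: 13 ≡ 1 mod 4, sign kept]
  = (3 / 13)    [211 ≡ 3 mod 13]
  = (13 / 3)    [QR: 13 ≡ 1 mod 4, sign kept]
  = (1 / 3)    [13 ≡ 1 mod 3]
  = 1    [(1 / 3) = 1]

1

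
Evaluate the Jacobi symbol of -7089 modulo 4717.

(-7089|4717)
  = (2345|4717)    [-7089 ≡ 2345 mod 4717]
  = (4717|2345)    [QR: 2345 ≡ 1 mod 4, sign kept]
  = (27|2345)    [4717 ≡ 27 mod 2345]
  = (2345|27)    [QR: 2345 ≡ 1 mod 4, sign kept]
  = (23|27)    [2345 ≡ 23 mod 27]
  = -(27|23)    [QR: both ≡ 3 mod 4, sign flips]
  = -(4|23)    [27 ≡ 4 mod 23]
  = -(1|23)    [23 ≡ 7 mod 8 ⇒ (2|23)^2 = +1]
  = -1    [(1|23) = 1]

-1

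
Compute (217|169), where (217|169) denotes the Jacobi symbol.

(217|169)
  = (48|169)    [217 ≡ 48 mod 169]
  = (3|169)    [169 ≡ 1 mod 8 ⇒ (2|169)^4 = +1]
  = (169|3)    [QR: 169 ≡ 1 mod 4, sign kept]
  = (1|3)    [169 ≡ 1 mod 3]
  = 1    [(1|3) = 1]

1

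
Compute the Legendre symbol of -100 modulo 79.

Reduce the numerator: -100 ≡ 58 (mod 79), so (-100 / 79) = (58 / 79).
Factor out 2: 58 = 2·29. Since 79 ≡ 7 (mod 8), (2 / 79) = +1. Now have (29 / 79).
29 ≡ 1 (mod 4), so quadratic reciprocity gives (29 / 79) = (79 / 29). Reduce: 79 ≡ 21 (mod 29). Now have (21 / 29).
21 ≡ 1 (mod 4), so quadratic reciprocity gives (21 / 29) = (29 / 21). Reduce: 29 ≡ 8 (mod 21). Now have (8 / 21).
Factor out 2: 8 = 2^3. Since 21 ≡ 5 (mod 8), (2 / 21) = -1, and (2 / 21)^3 = -1. Now have -(1 / 21).
(1 / 21) = 1. Collecting the sign factors: -1.

-1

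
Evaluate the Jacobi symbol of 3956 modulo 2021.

0

(3956 / 2021)
  = (1935 / 2021)    [3956 ≡ 1935 mod 2021]
  = (2021 / 1935)    [QR: 2021 ≡ 1 mod 4, sign kept]
  = (86 / 1935)    [2021 ≡ 86 mod 1935]
  = (43 / 1935)    [1935 ≡ 7 mod 8 ⇒ (2 / 1935) = +1]
  = -(1935 / 43)    [QR: both ≡ 3 mod 4, sign flips]
  = -(0 / 43)    [1935 ≡ 0 mod 43]
  = 0    [numerator 0, gcd > 1]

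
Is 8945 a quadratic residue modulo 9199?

(8945/9199)
  = (9199/8945)    [QR: 8945 ≡ 1 mod 4, sign kept]
  = (254/8945)    [9199 ≡ 254 mod 8945]
  = (127/8945)    [8945 ≡ 1 mod 8 ⇒ (2/8945) = +1]
  = (8945/127)    [QR: 8945 ≡ 1 mod 4, sign kept]
  = (55/127)    [8945 ≡ 55 mod 127]
  = -(127/55)    [QR: both ≡ 3 mod 4, sign flips]
  = -(17/55)    [127 ≡ 17 mod 55]
  = -(55/17)    [QR: 17 ≡ 1 mod 4, sign kept]
  = -(4/17)    [55 ≡ 4 mod 17]
  = -(1/17)    [17 ≡ 1 mod 8 ⇒ (2/17)^2 = +1]
  = -1    [(1/17) = 1]
The Legendre symbol is -1, so x^2 ≡ 8945 (mod 9199) has no solution.

no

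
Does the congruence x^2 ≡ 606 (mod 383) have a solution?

yes

Reduce the numerator: 606 ≡ 223 (mod 383), so (606/383) = (223/383).
Both 223 ≡ 3 and 383 ≡ 3 (mod 4), so reciprocity gives (223/383) = -(383/223). Reduce: 383 ≡ 160 (mod 223). Now have -(160/223).
Factor out 2: 160 = 2^5·5. Since 223 ≡ 7 (mod 8), (2/223) = +1, and (2/223)^5 = +1. Now have -(5/223).
5 ≡ 1 (mod 4), so quadratic reciprocity gives (5/223) = (223/5). Reduce: 223 ≡ 3 (mod 5). Now have -(3/5).
5 ≡ 1 (mod 4), so quadratic reciprocity gives (3/5) = (5/3). Reduce: 5 ≡ 2 (mod 3). Now have -(2/3).
Factor out 2: 2 = 2. Since 3 ≡ 3 (mod 8), (2/3) = -1. Now have (1/3).
(1/3) = 1. Collecting the sign factors: 1.
(606/383) = 1, and 383 is prime, so 606 is a quadratic residue mod 383.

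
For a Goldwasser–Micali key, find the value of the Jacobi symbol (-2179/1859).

Pull out -1: (-2179/1859) = (-1/1859)·(2179/1859). Since 1859 ≡ 3 (mod 4), (-1/1859) = -1. Now have -(2179/1859).
Reduce the numerator: 2179 ≡ 320 (mod 1859), so (2179/1859) = (320/1859).
Factor out 2: 320 = 2^6·5. Since 1859 ≡ 3 (mod 8), (2/1859) = -1, and (2/1859)^6 = +1. Now have -(5/1859).
5 ≡ 1 (mod 4), so quadratic reciprocity gives (5/1859) = (1859/5). Reduce: 1859 ≡ 4 (mod 5). Now have -(4/5).
Factor out 2: 4 = 2^2. Since 5 ≡ 5 (mod 8), (2/5) = -1, and (2/5)^2 = +1. Now have -(1/5).
(1/5) = 1. Collecting the sign factors: -1.

-1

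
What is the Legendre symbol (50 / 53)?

(50 / 53)
  = -(25 / 53)    [53 ≡ 5 mod 8 ⇒ (2 / 53) = -1]
  = -(53 / 25)    [QR: 25 ≡ 1 mod 4, sign kept]
  = -(3 / 25)    [53 ≡ 3 mod 25]
  = -(25 / 3)    [QR: 25 ≡ 1 mod 4, sign kept]
  = -(1 / 3)    [25 ≡ 1 mod 3]
  = -1    [(1 / 3) = 1]

-1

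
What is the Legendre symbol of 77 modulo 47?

Reduce the numerator: 77 ≡ 30 (mod 47), so (77 / 47) = (30 / 47).
Factor out 2: 30 = 2·15. Since 47 ≡ 7 (mod 8), (2 / 47) = +1. Now have (15 / 47).
Both 15 ≡ 3 and 47 ≡ 3 (mod 4), so reciprocity gives (15 / 47) = -(47 / 15). Reduce: 47 ≡ 2 (mod 15). Now have -(2 / 15).
Factor out 2: 2 = 2. Since 15 ≡ 7 (mod 8), (2 / 15) = +1. Now have -(1 / 15).
(1 / 15) = 1. Collecting the sign factors: -1.

-1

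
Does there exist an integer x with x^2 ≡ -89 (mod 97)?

Reduce the numerator: -89 ≡ 8 (mod 97), so (-89/97) = (8/97).
Factor out 2: 8 = 2^3. Since 97 ≡ 1 (mod 8), (2/97) = +1, and (2/97)^3 = +1. Now have (1/97).
(1/97) = 1. Collecting the sign factors: 1.
(-89/97) = 1, and 97 is prime, so -89 is a quadratic residue mod 97.

yes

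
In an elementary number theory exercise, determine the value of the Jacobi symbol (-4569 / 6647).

1

Pull out -1: (-4569 / 6647) = (-1 / 6647)·(4569 / 6647). Since 6647 ≡ 3 (mod 4), (-1 / 6647) = -1. Now have -(4569 / 6647).
4569 ≡ 1 (mod 4), so quadratic reciprocity gives (4569 / 6647) = (6647 / 4569). Reduce: 6647 ≡ 2078 (mod 4569). Now have -(2078 / 4569).
Factor out 2: 2078 = 2·1039. Since 4569 ≡ 1 (mod 8), (2 / 4569) = +1. Now have -(1039 / 4569).
4569 ≡ 1 (mod 4), so quadratic reciprocity gives (1039 / 4569) = (4569 / 1039). Reduce: 4569 ≡ 413 (mod 1039). Now have -(413 / 1039).
413 ≡ 1 (mod 4), so quadratic reciprocity gives (413 / 1039) = (1039 / 413). Reduce: 1039 ≡ 213 (mod 413). Now have -(213 / 413).
213 ≡ 1 (mod 4), so quadratic reciprocity gives (213 / 413) = (413 / 213). Reduce: 413 ≡ 200 (mod 213). Now have -(200 / 213).
Factor out 2: 200 = 2^3·25. Since 213 ≡ 5 (mod 8), (2 / 213) = -1, and (2 / 213)^3 = -1. Now have (25 / 213).
25 ≡ 1 (mod 4), so quadratic reciprocity gives (25 / 213) = (213 / 25). Reduce: 213 ≡ 13 (mod 25). Now have (13 / 25).
13 ≡ 1 (mod 4), so quadratic reciprocity gives (13 / 25) = (25 / 13). Reduce: 25 ≡ 12 (mod 13). Now have (12 / 13).
Factor out 2: 12 = 2^2·3. Since 13 ≡ 5 (mod 8), (2 / 13) = -1, and (2 / 13)^2 = +1. Now have (3 / 13).
13 ≡ 1 (mod 4), so quadratic reciprocity gives (3 / 13) = (13 / 3). Reduce: 13 ≡ 1 (mod 3). Now have (1 / 3).
(1 / 3) = 1. Collecting the sign factors: 1.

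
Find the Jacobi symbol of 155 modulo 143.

(155|143)
  = (12|143)    [155 ≡ 12 mod 143]
  = (3|143)    [143 ≡ 7 mod 8 ⇒ (2|143)^2 = +1]
  = -(143|3)    [QR: both ≡ 3 mod 4, sign flips]
  = -(2|3)    [143 ≡ 2 mod 3]
  = (1|3)    [3 ≡ 3 mod 8 ⇒ (2|3) = -1]
  = 1    [(1|3) = 1]

1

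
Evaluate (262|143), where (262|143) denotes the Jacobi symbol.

-1

Reduce the numerator: 262 ≡ 119 (mod 143), so (262|143) = (119|143).
Both 119 ≡ 3 and 143 ≡ 3 (mod 4), so reciprocity gives (119|143) = -(143|119). Reduce: 143 ≡ 24 (mod 119). Now have -(24|119).
Factor out 2: 24 = 2^3·3. Since 119 ≡ 7 (mod 8), (2|119) = +1, and (2|119)^3 = +1. Now have -(3|119).
Both 3 ≡ 3 and 119 ≡ 3 (mod 4), so reciprocity gives (3|119) = -(119|3). Reduce: 119 ≡ 2 (mod 3). Now have (2|3).
Factor out 2: 2 = 2. Since 3 ≡ 3 (mod 8), (2|3) = -1. Now have -(1|3).
(1|3) = 1. Collecting the sign factors: -1.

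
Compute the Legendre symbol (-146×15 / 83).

By multiplicativity, (-146·15 / 83) = (-146 / 83)·(15 / 83).
First factor (-146 / 83):
Reduce the numerator: -146 ≡ 20 (mod 83), so (-146 / 83) = (20 / 83).
Factor out 2: 20 = 2^2·5. Since 83 ≡ 3 (mod 8), (2 / 83) = -1, and (2 / 83)^2 = +1. Now have (5 / 83).
5 ≡ 1 (mod 4), so quadratic reciprocity gives (5 / 83) = (83 / 5). Reduce: 83 ≡ 3 (mod 5). Now have (3 / 5).
5 ≡ 1 (mod 4), so quadratic reciprocity gives (3 / 5) = (5 / 3). Reduce: 5 ≡ 2 (mod 3). Now have (2 / 3).
Factor out 2: 2 = 2. Since 3 ≡ 3 (mod 8), (2 / 3) = -1. Now have -(1 / 3).
(1 / 3) = 1. Collecting the sign factors: -1.
Second factor (15 / 83):
Both 15 ≡ 3 and 83 ≡ 3 (mod 4), so reciprocity gives (15 / 83) = -(83 / 15). Reduce: 83 ≡ 8 (mod 15). Now have -(8 / 15).
Factor out 2: 8 = 2^3. Since 15 ≡ 7 (mod 8), (2 / 15) = +1, and (2 / 15)^3 = +1. Now have -(1 / 15).
(1 / 15) = 1. Collecting the sign factors: -1.
Product: (-1)·(-1) = 1.

1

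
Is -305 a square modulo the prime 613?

no

(-305/613)
  = (305/613)    [613 ≡ 1 mod 4 ⇒ (-1/613) = +1]
  = (613/305)    [QR: 305 ≡ 1 mod 4, sign kept]
  = (3/305)    [613 ≡ 3 mod 305]
  = (305/3)    [QR: 305 ≡ 1 mod 4, sign kept]
  = (2/3)    [305 ≡ 2 mod 3]
  = -(1/3)    [3 ≡ 3 mod 8 ⇒ (2/3) = -1]
  = -1    [(1/3) = 1]
The Legendre symbol is -1, so x^2 ≡ -305 (mod 613) has no solution.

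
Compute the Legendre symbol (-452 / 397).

(-452 / 397)
  = (452 / 397)    [397 ≡ 1 mod 4 ⇒ (-1 / 397) = +1]
  = (55 / 397)    [452 ≡ 55 mod 397]
  = (397 / 55)    [QR: 397 ≡ 1 mod 4, sign kept]
  = (12 / 55)    [397 ≡ 12 mod 55]
  = (3 / 55)    [55 ≡ 7 mod 8 ⇒ (2 / 55)^2 = +1]
  = -(55 / 3)    [QR: both ≡ 3 mod 4, sign flips]
  = -(1 / 3)    [55 ≡ 1 mod 3]
  = -1    [(1 / 3) = 1]

-1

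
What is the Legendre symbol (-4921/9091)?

1

Reduce the numerator: -4921 ≡ 4170 (mod 9091), so (-4921/9091) = (4170/9091).
Factor out 2: 4170 = 2·2085. Since 9091 ≡ 3 (mod 8), (2/9091) = -1. Now have -(2085/9091).
2085 ≡ 1 (mod 4), so quadratic reciprocity gives (2085/9091) = (9091/2085). Reduce: 9091 ≡ 751 (mod 2085). Now have -(751/2085).
2085 ≡ 1 (mod 4), so quadratic reciprocity gives (751/2085) = (2085/751). Reduce: 2085 ≡ 583 (mod 751). Now have -(583/751).
Both 583 ≡ 3 and 751 ≡ 3 (mod 4), so reciprocity gives (583/751) = -(751/583). Reduce: 751 ≡ 168 (mod 583). Now have (168/583).
Factor out 2: 168 = 2^3·21. Since 583 ≡ 7 (mod 8), (2/583) = +1, and (2/583)^3 = +1. Now have (21/583).
21 ≡ 1 (mod 4), so quadratic reciprocity gives (21/583) = (583/21). Reduce: 583 ≡ 16 (mod 21). Now have (16/21).
Factor out 2: 16 = 2^4. Since 21 ≡ 5 (mod 8), (2/21) = -1, and (2/21)^4 = +1. Now have (1/21).
(1/21) = 1. Collecting the sign factors: 1.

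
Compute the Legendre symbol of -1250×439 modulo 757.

1

By multiplicativity, (-1250·439/757) = (-1250/757)·(439/757).
First factor (-1250/757):
(-1250/757)
  = (1250/757)    [757 ≡ 1 mod 4 ⇒ (-1/757) = +1]
  = (493/757)    [1250 ≡ 493 mod 757]
  = (757/493)    [QR: 493 ≡ 1 mod 4, sign kept]
  = (264/493)    [757 ≡ 264 mod 493]
  = -(33/493)    [493 ≡ 5 mod 8 ⇒ (2/493)^3 = -1]
  = -(493/33)    [QR: 33 ≡ 1 mod 4, sign kept]
  = -(31/33)    [493 ≡ 31 mod 33]
  = -(33/31)    [QR: 33 ≡ 1 mod 4, sign kept]
  = -(2/31)    [33 ≡ 2 mod 31]
  = -(1/31)    [31 ≡ 7 mod 8 ⇒ (2/31) = +1]
  = -1    [(1/31) = 1]
Second factor (439/757):
(439/757)
  = (757/439)    [QR: 757 ≡ 1 mod 4, sign kept]
  = (318/439)    [757 ≡ 318 mod 439]
  = (159/439)    [439 ≡ 7 mod 8 ⇒ (2/439) = +1]
  = -(439/159)    [QR: both ≡ 3 mod 4, sign flips]
  = -(121/159)    [439 ≡ 121 mod 159]
  = -(159/121)    [QR: 121 ≡ 1 mod 4, sign kept]
  = -(38/121)    [159 ≡ 38 mod 121]
  = -(19/121)    [121 ≡ 1 mod 8 ⇒ (2/121) = +1]
  = -(121/19)    [QR: 121 ≡ 1 mod 4, sign kept]
  = -(7/19)    [121 ≡ 7 mod 19]
  = (19/7)    [QR: both ≡ 3 mod 4, sign flips]
  = (5/7)    [19 ≡ 5 mod 7]
  = (7/5)    [QR: 5 ≡ 1 mod 4, sign kept]
  = (2/5)    [7 ≡ 2 mod 5]
  = -(1/5)    [5 ≡ 5 mod 8 ⇒ (2/5) = -1]
  = -1    [(1/5) = 1]
Product: (-1)·(-1) = 1.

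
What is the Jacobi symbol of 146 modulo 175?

-1

Factor out 2: 146 = 2·73. Since 175 ≡ 7 (mod 8), (2/175) = +1. Now have (73/175).
73 ≡ 1 (mod 4), so quadratic reciprocity gives (73/175) = (175/73). Reduce: 175 ≡ 29 (mod 73). Now have (29/73).
29 ≡ 1 (mod 4), so quadratic reciprocity gives (29/73) = (73/29). Reduce: 73 ≡ 15 (mod 29). Now have (15/29).
29 ≡ 1 (mod 4), so quadratic reciprocity gives (15/29) = (29/15). Reduce: 29 ≡ 14 (mod 15). Now have (14/15).
Factor out 2: 14 = 2·7. Since 15 ≡ 7 (mod 8), (2/15) = +1. Now have (7/15).
Both 7 ≡ 3 and 15 ≡ 3 (mod 4), so reciprocity gives (7/15) = -(15/7). Reduce: 15 ≡ 1 (mod 7). Now have -(1/7).
(1/7) = 1. Collecting the sign factors: -1.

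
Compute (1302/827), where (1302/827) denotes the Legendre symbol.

1

(1302/827)
  = (475/827)    [1302 ≡ 475 mod 827]
  = -(827/475)    [QR: both ≡ 3 mod 4, sign flips]
  = -(352/475)    [827 ≡ 352 mod 475]
  = (11/475)    [475 ≡ 3 mod 8 ⇒ (2/475)^5 = -1]
  = -(475/11)    [QR: both ≡ 3 mod 4, sign flips]
  = -(2/11)    [475 ≡ 2 mod 11]
  = (1/11)    [11 ≡ 3 mod 8 ⇒ (2/11) = -1]
  = 1    [(1/11) = 1]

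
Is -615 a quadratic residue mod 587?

Pull out -1: (-615/587) = (-1/587)·(615/587). Since 587 ≡ 3 (mod 4), (-1/587) = -1. Now have -(615/587).
Reduce the numerator: 615 ≡ 28 (mod 587), so (615/587) = (28/587).
Factor out 2: 28 = 2^2·7. Since 587 ≡ 3 (mod 8), (2/587) = -1, and (2/587)^2 = +1. Now have -(7/587).
Both 7 ≡ 3 and 587 ≡ 3 (mod 4), so reciprocity gives (7/587) = -(587/7). Reduce: 587 ≡ 6 (mod 7). Now have (6/7).
Factor out 2: 6 = 2·3. Since 7 ≡ 7 (mod 8), (2/7) = +1. Now have (3/7).
Both 3 ≡ 3 and 7 ≡ 3 (mod 4), so reciprocity gives (3/7) = -(7/3). Reduce: 7 ≡ 1 (mod 3). Now have -(1/3).
(1/3) = 1. Collecting the sign factors: -1.
The Legendre symbol is -1, so x^2 ≡ -615 (mod 587) has no solution.

no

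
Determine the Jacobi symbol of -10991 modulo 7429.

(-10991/7429)
  = (10991/7429)    [7429 ≡ 1 mod 4 ⇒ (-1/7429) = +1]
  = (3562/7429)    [10991 ≡ 3562 mod 7429]
  = -(1781/7429)    [7429 ≡ 5 mod 8 ⇒ (2/7429) = -1]
  = -(7429/1781)    [QR: 1781 ≡ 1 mod 4, sign kept]
  = -(305/1781)    [7429 ≡ 305 mod 1781]
  = -(1781/305)    [QR: 305 ≡ 1 mod 4, sign kept]
  = -(256/305)    [1781 ≡ 256 mod 305]
  = -(1/305)    [305 ≡ 1 mod 8 ⇒ (2/305)^8 = +1]
  = -1    [(1/305) = 1]

-1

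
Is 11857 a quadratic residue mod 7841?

yes

(11857|7841)
  = (4016|7841)    [11857 ≡ 4016 mod 7841]
  = (251|7841)    [7841 ≡ 1 mod 8 ⇒ (2|7841)^4 = +1]
  = (7841|251)    [QR: 7841 ≡ 1 mod 4, sign kept]
  = (60|251)    [7841 ≡ 60 mod 251]
  = (15|251)    [251 ≡ 3 mod 8 ⇒ (2|251)^2 = +1]
  = -(251|15)    [QR: both ≡ 3 mod 4, sign flips]
  = -(11|15)    [251 ≡ 11 mod 15]
  = (15|11)    [QR: both ≡ 3 mod 4, sign flips]
  = (4|11)    [15 ≡ 4 mod 11]
  = (1|11)    [11 ≡ 3 mod 8 ⇒ (2|11)^2 = +1]
  = 1    [(1|11) = 1]
The Legendre symbol is 1, so x^2 ≡ 11857 (mod 7841) has solution.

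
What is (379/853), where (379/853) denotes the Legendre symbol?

853 ≡ 1 (mod 4), so quadratic reciprocity gives (379/853) = (853/379). Reduce: 853 ≡ 95 (mod 379). Now have (95/379).
Both 95 ≡ 3 and 379 ≡ 3 (mod 4), so reciprocity gives (95/379) = -(379/95). Reduce: 379 ≡ 94 (mod 95). Now have -(94/95).
Factor out 2: 94 = 2·47. Since 95 ≡ 7 (mod 8), (2/95) = +1. Now have -(47/95).
Both 47 ≡ 3 and 95 ≡ 3 (mod 4), so reciprocity gives (47/95) = -(95/47). Reduce: 95 ≡ 1 (mod 47). Now have (1/47).
(1/47) = 1. Collecting the sign factors: 1.

1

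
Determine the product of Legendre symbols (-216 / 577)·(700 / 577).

By multiplicativity, (-216·700 / 577) = (-216 / 577)·(700 / 577).
First factor (-216 / 577):
Reduce the numerator: -216 ≡ 361 (mod 577), so (-216 / 577) = (361 / 577).
361 ≡ 1 (mod 4), so quadratic reciprocity gives (361 / 577) = (577 / 361). Reduce: 577 ≡ 216 (mod 361). Now have (216 / 361).
Factor out 2: 216 = 2^3·27. Since 361 ≡ 1 (mod 8), (2 / 361) = +1, and (2 / 361)^3 = +1. Now have (27 / 361).
361 ≡ 1 (mod 4), so quadratic reciprocity gives (27 / 361) = (361 / 27). Reduce: 361 ≡ 10 (mod 27). Now have (10 / 27).
Factor out 2: 10 = 2·5. Since 27 ≡ 3 (mod 8), (2 / 27) = -1. Now have -(5 / 27).
5 ≡ 1 (mod 4), so quadratic reciprocity gives (5 / 27) = (27 / 5). Reduce: 27 ≡ 2 (mod 5). Now have -(2 / 5).
Factor out 2: 2 = 2. Since 5 ≡ 5 (mod 8), (2 / 5) = -1. Now have (1 / 5).
(1 / 5) = 1. Collecting the sign factors: 1.
Second factor (700 / 577):
Reduce the numerator: 700 ≡ 123 (mod 577), so (700 / 577) = (123 / 577).
577 ≡ 1 (mod 4), so quadratic reciprocity gives (123 / 577) = (577 / 123). Reduce: 577 ≡ 85 (mod 123). Now have (85 / 123).
85 ≡ 1 (mod 4), so quadratic reciprocity gives (85 / 123) = (123 / 85). Reduce: 123 ≡ 38 (mod 85). Now have (38 / 85).
Factor out 2: 38 = 2·19. Since 85 ≡ 5 (mod 8), (2 / 85) = -1. Now have -(19 / 85).
85 ≡ 1 (mod 4), so quadratic reciprocity gives (19 / 85) = (85 / 19). Reduce: 85 ≡ 9 (mod 19). Now have -(9 / 19).
9 ≡ 1 (mod 4), so quadratic reciprocity gives (9 / 19) = (19 / 9). Reduce: 19 ≡ 1 (mod 9). Now have -(1 / 9).
(1 / 9) = 1. Collecting the sign factors: -1.
Product: (1)·(-1) = -1.

-1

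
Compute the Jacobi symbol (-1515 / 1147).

(-1515 / 1147)
  = -(1515 / 1147)    [1147 ≡ 3 mod 4 ⇒ (-1 / 1147) = -1]
  = -(368 / 1147)    [1515 ≡ 368 mod 1147]
  = -(23 / 1147)    [1147 ≡ 3 mod 8 ⇒ (2 / 1147)^4 = +1]
  = (1147 / 23)    [QR: both ≡ 3 mod 4, sign flips]
  = (20 / 23)    [1147 ≡ 20 mod 23]
  = (5 / 23)    [23 ≡ 7 mod 8 ⇒ (2 / 23)^2 = +1]
  = (23 / 5)    [QR: 5 ≡ 1 mod 4, sign kept]
  = (3 / 5)    [23 ≡ 3 mod 5]
  = (5 / 3)    [QR: 5 ≡ 1 mod 4, sign kept]
  = (2 / 3)    [5 ≡ 2 mod 3]
  = -(1 / 3)    [3 ≡ 3 mod 8 ⇒ (2 / 3) = -1]
  = -1    [(1 / 3) = 1]

-1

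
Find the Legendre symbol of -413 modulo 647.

(-413/647)
  = (234/647)    [-413 ≡ 234 mod 647]
  = (117/647)    [647 ≡ 7 mod 8 ⇒ (2/647) = +1]
  = (647/117)    [QR: 117 ≡ 1 mod 4, sign kept]
  = (62/117)    [647 ≡ 62 mod 117]
  = -(31/117)    [117 ≡ 5 mod 8 ⇒ (2/117) = -1]
  = -(117/31)    [QR: 117 ≡ 1 mod 4, sign kept]
  = -(24/31)    [117 ≡ 24 mod 31]
  = -(3/31)    [31 ≡ 7 mod 8 ⇒ (2/31)^3 = +1]
  = (31/3)    [QR: both ≡ 3 mod 4, sign flips]
  = (1/3)    [31 ≡ 1 mod 3]
  = 1    [(1/3) = 1]

1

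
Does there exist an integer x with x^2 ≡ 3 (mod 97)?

yes

(3/97)
  = (97/3)    [QR: 97 ≡ 1 mod 4, sign kept]
  = (1/3)    [97 ≡ 1 mod 3]
  = 1    [(1/3) = 1]
(3/97) = 1, and 97 is prime, so 3 is a quadratic residue mod 97.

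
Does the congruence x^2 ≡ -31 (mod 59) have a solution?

yes

(-31|59)
  = (28|59)    [-31 ≡ 28 mod 59]
  = (7|59)    [59 ≡ 3 mod 8 ⇒ (2|59)^2 = +1]
  = -(59|7)    [QR: both ≡ 3 mod 4, sign flips]
  = -(3|7)    [59 ≡ 3 mod 7]
  = (7|3)    [QR: both ≡ 3 mod 4, sign flips]
  = (1|3)    [7 ≡ 1 mod 3]
  = 1    [(1|3) = 1]
(-31|59) = 1, and 59 is prime, so -31 is a quadratic residue mod 59.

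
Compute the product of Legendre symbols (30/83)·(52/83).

-1

By multiplicativity, (30·52/83) = (30/83)·(52/83).
First factor (30/83):
Factor out 2: 30 = 2·15. Since 83 ≡ 3 (mod 8), (2/83) = -1. Now have -(15/83).
Both 15 ≡ 3 and 83 ≡ 3 (mod 4), so reciprocity gives (15/83) = -(83/15). Reduce: 83 ≡ 8 (mod 15). Now have (8/15).
Factor out 2: 8 = 2^3. Since 15 ≡ 7 (mod 8), (2/15) = +1, and (2/15)^3 = +1. Now have (1/15).
(1/15) = 1. Collecting the sign factors: 1.
Second factor (52/83):
Factor out 2: 52 = 2^2·13. Since 83 ≡ 3 (mod 8), (2/83) = -1, and (2/83)^2 = +1. Now have (13/83).
13 ≡ 1 (mod 4), so quadratic reciprocity gives (13/83) = (83/13). Reduce: 83 ≡ 5 (mod 13). Now have (5/13).
5 ≡ 1 (mod 4), so quadratic reciprocity gives (5/13) = (13/5). Reduce: 13 ≡ 3 (mod 5). Now have (3/5).
5 ≡ 1 (mod 4), so quadratic reciprocity gives (3/5) = (5/3). Reduce: 5 ≡ 2 (mod 3). Now have (2/3).
Factor out 2: 2 = 2. Since 3 ≡ 3 (mod 8), (2/3) = -1. Now have -(1/3).
(1/3) = 1. Collecting the sign factors: -1.
Product: (1)·(-1) = -1.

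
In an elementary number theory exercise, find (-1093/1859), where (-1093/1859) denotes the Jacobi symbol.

Pull out -1: (-1093/1859) = (-1/1859)·(1093/1859). Since 1859 ≡ 3 (mod 4), (-1/1859) = -1. Now have -(1093/1859).
1093 ≡ 1 (mod 4), so quadratic reciprocity gives (1093/1859) = (1859/1093). Reduce: 1859 ≡ 766 (mod 1093). Now have -(766/1093).
Factor out 2: 766 = 2·383. Since 1093 ≡ 5 (mod 8), (2/1093) = -1. Now have (383/1093).
1093 ≡ 1 (mod 4), so quadratic reciprocity gives (383/1093) = (1093/383). Reduce: 1093 ≡ 327 (mod 383). Now have (327/383).
Both 327 ≡ 3 and 383 ≡ 3 (mod 4), so reciprocity gives (327/383) = -(383/327). Reduce: 383 ≡ 56 (mod 327). Now have -(56/327).
Factor out 2: 56 = 2^3·7. Since 327 ≡ 7 (mod 8), (2/327) = +1, and (2/327)^3 = +1. Now have -(7/327).
Both 7 ≡ 3 and 327 ≡ 3 (mod 4), so reciprocity gives (7/327) = -(327/7). Reduce: 327 ≡ 5 (mod 7). Now have (5/7).
5 ≡ 1 (mod 4), so quadratic reciprocity gives (5/7) = (7/5). Reduce: 7 ≡ 2 (mod 5). Now have (2/5).
Factor out 2: 2 = 2. Since 5 ≡ 5 (mod 8), (2/5) = -1. Now have -(1/5).
(1/5) = 1. Collecting the sign factors: -1.

-1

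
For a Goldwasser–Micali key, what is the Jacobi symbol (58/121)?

1

Factor out 2: 58 = 2·29. Since 121 ≡ 1 (mod 8), (2/121) = +1. Now have (29/121).
29 ≡ 1 (mod 4), so quadratic reciprocity gives (29/121) = (121/29). Reduce: 121 ≡ 5 (mod 29). Now have (5/29).
5 ≡ 1 (mod 4), so quadratic reciprocity gives (5/29) = (29/5). Reduce: 29 ≡ 4 (mod 5). Now have (4/5).
Factor out 2: 4 = 2^2. Since 5 ≡ 5 (mod 8), (2/5) = -1, and (2/5)^2 = +1. Now have (1/5).
(1/5) = 1. Collecting the sign factors: 1.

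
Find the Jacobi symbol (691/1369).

1369 ≡ 1 (mod 4), so quadratic reciprocity gives (691/1369) = (1369/691). Reduce: 1369 ≡ 678 (mod 691). Now have (678/691).
Factor out 2: 678 = 2·339. Since 691 ≡ 3 (mod 8), (2/691) = -1. Now have -(339/691).
Both 339 ≡ 3 and 691 ≡ 3 (mod 4), so reciprocity gives (339/691) = -(691/339). Reduce: 691 ≡ 13 (mod 339). Now have (13/339).
13 ≡ 1 (mod 4), so quadratic reciprocity gives (13/339) = (339/13). Reduce: 339 ≡ 1 (mod 13). Now have (1/13).
(1/13) = 1. Collecting the sign factors: 1.

1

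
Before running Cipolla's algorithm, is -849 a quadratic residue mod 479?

yes

(-849/479)
  = (109/479)    [-849 ≡ 109 mod 479]
  = (479/109)    [QR: 109 ≡ 1 mod 4, sign kept]
  = (43/109)    [479 ≡ 43 mod 109]
  = (109/43)    [QR: 109 ≡ 1 mod 4, sign kept]
  = (23/43)    [109 ≡ 23 mod 43]
  = -(43/23)    [QR: both ≡ 3 mod 4, sign flips]
  = -(20/23)    [43 ≡ 20 mod 23]
  = -(5/23)    [23 ≡ 7 mod 8 ⇒ (2/23)^2 = +1]
  = -(23/5)    [QR: 5 ≡ 1 mod 4, sign kept]
  = -(3/5)    [23 ≡ 3 mod 5]
  = -(5/3)    [QR: 5 ≡ 1 mod 4, sign kept]
  = -(2/3)    [5 ≡ 2 mod 3]
  = (1/3)    [3 ≡ 3 mod 8 ⇒ (2/3) = -1]
  = 1    [(1/3) = 1]
The Legendre symbol is 1, so x^2 ≡ -849 (mod 479) has solution.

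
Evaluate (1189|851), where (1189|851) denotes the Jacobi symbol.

Reduce the numerator: 1189 ≡ 338 (mod 851), so (1189|851) = (338|851).
Factor out 2: 338 = 2·169. Since 851 ≡ 3 (mod 8), (2|851) = -1. Now have -(169|851).
169 ≡ 1 (mod 4), so quadratic reciprocity gives (169|851) = (851|169). Reduce: 851 ≡ 6 (mod 169). Now have -(6|169).
Factor out 2: 6 = 2·3. Since 169 ≡ 1 (mod 8), (2|169) = +1. Now have -(3|169).
169 ≡ 1 (mod 4), so quadratic reciprocity gives (3|169) = (169|3). Reduce: 169 ≡ 1 (mod 3). Now have -(1|3).
(1|3) = 1. Collecting the sign factors: -1.

-1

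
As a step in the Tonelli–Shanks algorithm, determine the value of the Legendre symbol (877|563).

1

Reduce the numerator: 877 ≡ 314 (mod 563), so (877|563) = (314|563).
Factor out 2: 314 = 2·157. Since 563 ≡ 3 (mod 8), (2|563) = -1. Now have -(157|563).
157 ≡ 1 (mod 4), so quadratic reciprocity gives (157|563) = (563|157). Reduce: 563 ≡ 92 (mod 157). Now have -(92|157).
Factor out 2: 92 = 2^2·23. Since 157 ≡ 5 (mod 8), (2|157) = -1, and (2|157)^2 = +1. Now have -(23|157).
157 ≡ 1 (mod 4), so quadratic reciprocity gives (23|157) = (157|23). Reduce: 157 ≡ 19 (mod 23). Now have -(19|23).
Both 19 ≡ 3 and 23 ≡ 3 (mod 4), so reciprocity gives (19|23) = -(23|19). Reduce: 23 ≡ 4 (mod 19). Now have (4|19).
Factor out 2: 4 = 2^2. Since 19 ≡ 3 (mod 8), (2|19) = -1, and (2|19)^2 = +1. Now have (1|19).
(1|19) = 1. Collecting the sign factors: 1.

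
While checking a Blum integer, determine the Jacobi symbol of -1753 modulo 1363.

-1

Reduce the numerator: -1753 ≡ 973 (mod 1363), so (-1753/1363) = (973/1363).
973 ≡ 1 (mod 4), so quadratic reciprocity gives (973/1363) = (1363/973). Reduce: 1363 ≡ 390 (mod 973). Now have (390/973).
Factor out 2: 390 = 2·195. Since 973 ≡ 5 (mod 8), (2/973) = -1. Now have -(195/973).
973 ≡ 1 (mod 4), so quadratic reciprocity gives (195/973) = (973/195). Reduce: 973 ≡ 193 (mod 195). Now have -(193/195).
193 ≡ 1 (mod 4), so quadratic reciprocity gives (193/195) = (195/193). Reduce: 195 ≡ 2 (mod 193). Now have -(2/193).
Factor out 2: 2 = 2. Since 193 ≡ 1 (mod 8), (2/193) = +1. Now have -(1/193).
(1/193) = 1. Collecting the sign factors: -1.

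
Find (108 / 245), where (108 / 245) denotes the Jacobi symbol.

-1

(108 / 245)
  = (27 / 245)    [245 ≡ 5 mod 8 ⇒ (2 / 245)^2 = +1]
  = (245 / 27)    [QR: 245 ≡ 1 mod 4, sign kept]
  = (2 / 27)    [245 ≡ 2 mod 27]
  = -(1 / 27)    [27 ≡ 3 mod 8 ⇒ (2 / 27) = -1]
  = -1    [(1 / 27) = 1]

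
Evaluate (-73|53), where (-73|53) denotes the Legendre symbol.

-1

(-73|53)
  = (33|53)    [-73 ≡ 33 mod 53]
  = (53|33)    [QR: 33 ≡ 1 mod 4, sign kept]
  = (20|33)    [53 ≡ 20 mod 33]
  = (5|33)    [33 ≡ 1 mod 8 ⇒ (2|33)^2 = +1]
  = (33|5)    [QR: 5 ≡ 1 mod 4, sign kept]
  = (3|5)    [33 ≡ 3 mod 5]
  = (5|3)    [QR: 5 ≡ 1 mod 4, sign kept]
  = (2|3)    [5 ≡ 2 mod 3]
  = -(1|3)    [3 ≡ 3 mod 8 ⇒ (2|3) = -1]
  = -1    [(1|3) = 1]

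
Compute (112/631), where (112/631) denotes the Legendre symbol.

Factor out 2: 112 = 2^4·7. Since 631 ≡ 7 (mod 8), (2/631) = +1, and (2/631)^4 = +1. Now have (7/631).
Both 7 ≡ 3 and 631 ≡ 3 (mod 4), so reciprocity gives (7/631) = -(631/7). Reduce: 631 ≡ 1 (mod 7). Now have -(1/7).
(1/7) = 1. Collecting the sign factors: -1.

-1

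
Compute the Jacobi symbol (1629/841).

1

(1629/841)
  = (788/841)    [1629 ≡ 788 mod 841]
  = (197/841)    [841 ≡ 1 mod 8 ⇒ (2/841)^2 = +1]
  = (841/197)    [QR: 197 ≡ 1 mod 4, sign kept]
  = (53/197)    [841 ≡ 53 mod 197]
  = (197/53)    [QR: 53 ≡ 1 mod 4, sign kept]
  = (38/53)    [197 ≡ 38 mod 53]
  = -(19/53)    [53 ≡ 5 mod 8 ⇒ (2/53) = -1]
  = -(53/19)    [QR: 53 ≡ 1 mod 4, sign kept]
  = -(15/19)    [53 ≡ 15 mod 19]
  = (19/15)    [QR: both ≡ 3 mod 4, sign flips]
  = (4/15)    [19 ≡ 4 mod 15]
  = (1/15)    [15 ≡ 7 mod 8 ⇒ (2/15)^2 = +1]
  = 1    [(1/15) = 1]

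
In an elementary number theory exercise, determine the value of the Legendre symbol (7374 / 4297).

-1

(7374 / 4297)
  = (3077 / 4297)    [7374 ≡ 3077 mod 4297]
  = (4297 / 3077)    [QR: 3077 ≡ 1 mod 4, sign kept]
  = (1220 / 3077)    [4297 ≡ 1220 mod 3077]
  = (305 / 3077)    [3077 ≡ 5 mod 8 ⇒ (2 / 3077)^2 = +1]
  = (3077 / 305)    [QR: 305 ≡ 1 mod 4, sign kept]
  = (27 / 305)    [3077 ≡ 27 mod 305]
  = (305 / 27)    [QR: 305 ≡ 1 mod 4, sign kept]
  = (8 / 27)    [305 ≡ 8 mod 27]
  = -(1 / 27)    [27 ≡ 3 mod 8 ⇒ (2 / 27)^3 = -1]
  = -1    [(1 / 27) = 1]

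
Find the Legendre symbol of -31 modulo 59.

Pull out -1: (-31 / 59) = (-1 / 59)·(31 / 59). Since 59 ≡ 3 (mod 4), (-1 / 59) = -1. Now have -(31 / 59).
Both 31 ≡ 3 and 59 ≡ 3 (mod 4), so reciprocity gives (31 / 59) = -(59 / 31). Reduce: 59 ≡ 28 (mod 31). Now have (28 / 31).
Factor out 2: 28 = 2^2·7. Since 31 ≡ 7 (mod 8), (2 / 31) = +1, and (2 / 31)^2 = +1. Now have (7 / 31).
Both 7 ≡ 3 and 31 ≡ 3 (mod 4), so reciprocity gives (7 / 31) = -(31 / 7). Reduce: 31 ≡ 3 (mod 7). Now have -(3 / 7).
Both 3 ≡ 3 and 7 ≡ 3 (mod 4), so reciprocity gives (3 / 7) = -(7 / 3). Reduce: 7 ≡ 1 (mod 3). Now have (1 / 3).
(1 / 3) = 1. Collecting the sign factors: 1.

1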